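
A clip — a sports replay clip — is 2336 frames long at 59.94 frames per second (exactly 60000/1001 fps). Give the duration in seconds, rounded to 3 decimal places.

Running time = 2336 × 1001/60000 = 73073/1875 s ≈ 38.972 s.

38.972 seconds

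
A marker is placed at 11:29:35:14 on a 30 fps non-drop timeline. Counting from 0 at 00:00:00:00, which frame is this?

frame 1241264

Total seconds to the label: (11 × 3600 + 29 × 60 + 35) = 41375.
Frame index = 41375 × 30 + 14 = 1241264.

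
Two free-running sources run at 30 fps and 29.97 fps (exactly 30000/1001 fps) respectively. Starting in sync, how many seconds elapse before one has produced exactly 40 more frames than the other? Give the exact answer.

The gap grows by |30000/1001 − 30| = 30/1001 frames per second.
Time for a 40-frame gap: 40 ÷ (30/1001) = 4004/3 s.

4004/3 seconds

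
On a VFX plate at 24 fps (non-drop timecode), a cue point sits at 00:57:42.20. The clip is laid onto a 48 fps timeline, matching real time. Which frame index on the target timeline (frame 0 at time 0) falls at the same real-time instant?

Source frame index: (0×3600 + 57×60 + 42) × 24 + 20 = 83108.
Real time: 83108 / (24) = 20777/6 s.
Target frame: (20777/6) × (48) = 166216.

frame 166216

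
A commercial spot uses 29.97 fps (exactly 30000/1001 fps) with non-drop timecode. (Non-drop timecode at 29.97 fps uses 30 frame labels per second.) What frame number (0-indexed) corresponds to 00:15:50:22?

Total seconds to the label: (0 × 3600 + 15 × 60 + 50) = 950.
Frame index = 950 × 30 + 22 = 28522.

frame 28522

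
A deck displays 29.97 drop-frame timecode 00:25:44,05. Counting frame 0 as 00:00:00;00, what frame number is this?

Complete 10-minute blocks: 2, each 17982 frames → 35964.
Remaining 5 whole minutes in the current block: 1800 + 4 × 1798 = 8992 frames.
Within the current minute: 44 × 30 + 5 − 2 = 1323 (labels ;00/;01 skipped at this minute). Total = 35964 + 8992 + 1323 = 46279.

46279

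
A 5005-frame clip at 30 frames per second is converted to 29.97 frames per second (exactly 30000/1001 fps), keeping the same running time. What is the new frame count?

Target frames = source frames × (target rate / source rate) = 5005 × (30000/1001)/(30) = 5005 × 1000/1001 = 5000.

5000 frames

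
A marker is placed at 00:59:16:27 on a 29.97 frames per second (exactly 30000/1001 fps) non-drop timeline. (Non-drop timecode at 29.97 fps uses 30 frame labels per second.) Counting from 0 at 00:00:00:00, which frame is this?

106707

Total seconds to the label: (0 × 3600 + 59 × 60 + 16) = 3556.
Frame index = 3556 × 30 + 27 = 106707.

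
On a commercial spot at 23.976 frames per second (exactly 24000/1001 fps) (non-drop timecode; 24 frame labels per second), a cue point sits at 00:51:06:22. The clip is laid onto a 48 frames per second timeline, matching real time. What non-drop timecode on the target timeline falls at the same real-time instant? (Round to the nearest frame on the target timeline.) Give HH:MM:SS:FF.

00:51:09:47

Source frame index: (0×3600 + 51×60 + 6) × 24 + 22 = 73606.
Real time: 73606 / (24000/1001) = 36839803/12000 s.
Target frame: (36839803/12000) × (48) = 36839803/250 ≈ 147359.212 → 147359.
At 48 labels/s: frame 147359 → 00:51:09:47.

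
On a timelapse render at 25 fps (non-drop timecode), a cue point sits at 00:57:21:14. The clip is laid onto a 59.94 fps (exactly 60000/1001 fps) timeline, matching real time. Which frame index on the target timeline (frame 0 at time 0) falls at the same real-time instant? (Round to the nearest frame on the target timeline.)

Source frame index: (0×3600 + 57×60 + 21) × 25 + 14 = 86039.
Real time: 86039 / (25) = 86039/25 s.
Target frame: (86039/25) × (60000/1001) = 206493600/1001 ≈ 206287.313 → 206287.

frame 206287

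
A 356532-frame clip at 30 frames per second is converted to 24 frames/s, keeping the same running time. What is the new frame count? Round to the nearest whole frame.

Frames at target rate = 356532 × (24) / (30) = 1426128/5 ≈ 285225.600.
Nearest whole frame: 285226.

285226 frames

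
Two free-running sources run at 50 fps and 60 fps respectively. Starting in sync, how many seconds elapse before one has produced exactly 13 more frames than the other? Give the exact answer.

The gap grows by |60 − 50| = 10 frames per second.
Time for a 13-frame gap: 13 ÷ (10) = 1.3 s.

1.3 seconds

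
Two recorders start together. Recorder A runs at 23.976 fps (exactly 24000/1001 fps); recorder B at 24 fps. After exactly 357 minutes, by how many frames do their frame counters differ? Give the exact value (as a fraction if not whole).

73440/143 frames

357 min = 21420 s.
A emits 24000/1001 × 21420 = 73440000/143 frames; B emits 24 × 21420 = 514080.
Difference = 73440/143 frames (≈ 513.5664); B is ahead of A.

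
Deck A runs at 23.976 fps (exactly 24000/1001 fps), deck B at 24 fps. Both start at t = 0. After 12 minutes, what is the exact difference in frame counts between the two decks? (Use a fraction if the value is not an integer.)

17280/1001 frames

12 min = 720 s.
A emits 24000/1001 × 720 = 17280000/1001 frames; B emits 24 × 720 = 17280.
Difference = 17280/1001 frames (≈ 17.2627); B is ahead of A.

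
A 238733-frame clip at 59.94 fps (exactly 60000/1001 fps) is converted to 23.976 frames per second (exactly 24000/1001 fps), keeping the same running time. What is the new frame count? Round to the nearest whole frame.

95493 frames

Frames at target rate = 238733 × (24000/1001) / (60000/1001) = 477466/5 ≈ 95493.200.
Nearest whole frame: 95493.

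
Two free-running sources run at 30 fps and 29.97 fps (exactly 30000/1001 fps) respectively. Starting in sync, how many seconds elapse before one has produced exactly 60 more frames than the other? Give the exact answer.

The gap grows by |30000/1001 − 30| = 30/1001 frames per second.
Time for a 60-frame gap: 60 ÷ (30/1001) = 2002 s.

2002 seconds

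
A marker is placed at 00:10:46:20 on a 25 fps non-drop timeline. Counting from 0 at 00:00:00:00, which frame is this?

Total seconds to the label: (0 × 3600 + 10 × 60 + 46) = 646.
Frame index = 646 × 25 + 20 = 16170.

16170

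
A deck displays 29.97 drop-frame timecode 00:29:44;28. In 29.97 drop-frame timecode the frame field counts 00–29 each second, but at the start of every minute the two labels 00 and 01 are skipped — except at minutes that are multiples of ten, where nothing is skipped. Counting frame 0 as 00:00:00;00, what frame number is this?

Complete 10-minute blocks: 2, each 17982 frames → 35964.
Remaining 9 whole minutes in the current block: 1800 + 8 × 1798 = 16184 frames.
Within the current minute: 44 × 30 + 28 − 2 = 1346 (labels ;00/;01 skipped at this minute). Total = 35964 + 16184 + 1346 = 53494.

53494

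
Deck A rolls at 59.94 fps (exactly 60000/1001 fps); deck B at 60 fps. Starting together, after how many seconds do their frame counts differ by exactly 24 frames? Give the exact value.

400.4 seconds

The gap grows by |60 − 60000/1001| = 60/1001 frames per second.
Time for a 24-frame gap: 24 ÷ (60/1001) = 400.4 s.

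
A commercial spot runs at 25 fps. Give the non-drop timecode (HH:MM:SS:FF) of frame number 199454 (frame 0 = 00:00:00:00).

02:12:58:04

199454 ÷ 25 = 7978 full seconds, remainder 4 frames.
7978 s = 2 h 12 min 58 s.
Timecode: 02:12:58:04.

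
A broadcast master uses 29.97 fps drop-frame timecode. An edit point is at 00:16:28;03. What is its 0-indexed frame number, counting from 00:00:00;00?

29613

As if non-drop at 30 labels/s: (0 × 3600 + 16 × 60 + 28) × 30 + 3 = 29643.
Minute boundaries passed: 16; those not divisible by 10: 16 − 1 = 15; dropped labels = 2 × 15 = 30.
Actual frame index = 29643 − 30 = 29613.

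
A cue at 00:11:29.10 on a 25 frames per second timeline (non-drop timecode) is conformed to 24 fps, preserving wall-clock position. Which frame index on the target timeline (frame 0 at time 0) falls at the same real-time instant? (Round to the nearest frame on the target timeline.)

Source frame index: (0×3600 + 11×60 + 29) × 25 + 10 = 17235.
Real time: 17235 / (25) = 3447/5 s.
Target frame: (3447/5) × (24) = 82728/5 ≈ 16545.600 → 16546.

frame 16546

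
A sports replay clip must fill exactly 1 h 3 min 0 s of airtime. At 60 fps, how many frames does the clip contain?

226800 frames

1 h 3 min 0 s = 3780 s.
Frames = 3780 × 60 = 226800.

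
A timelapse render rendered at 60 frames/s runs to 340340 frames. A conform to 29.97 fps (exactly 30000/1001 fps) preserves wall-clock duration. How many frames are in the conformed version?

170000 frames

Target frames = source frames × (target rate / source rate) = 340340 × (30000/1001)/(60) = 340340 × 500/1001 = 170000.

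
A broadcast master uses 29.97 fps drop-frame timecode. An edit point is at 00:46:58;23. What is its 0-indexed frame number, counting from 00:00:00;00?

Complete 10-minute blocks: 4, each 17982 frames → 71928.
Remaining 6 whole minutes in the current block: 1800 + 5 × 1798 = 10790 frames.
Within the current minute: 58 × 30 + 23 − 2 = 1761 (labels ;00/;01 skipped at this minute). Total = 71928 + 10790 + 1761 = 84479.

84479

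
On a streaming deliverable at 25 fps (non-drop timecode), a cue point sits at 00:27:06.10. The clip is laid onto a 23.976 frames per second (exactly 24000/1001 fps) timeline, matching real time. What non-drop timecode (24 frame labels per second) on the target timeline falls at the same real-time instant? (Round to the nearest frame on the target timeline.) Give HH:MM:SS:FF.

00:27:04:19

Source frame index: (0×3600 + 27×60 + 6) × 25 + 10 = 40660.
Real time: 40660 / (25) = 8132/5 s.
Target frame: (8132/5) × (24000/1001) = 39033600/1001 ≈ 38994.605 → 38995.
At 24 labels/s: frame 38995 → 00:27:04:19.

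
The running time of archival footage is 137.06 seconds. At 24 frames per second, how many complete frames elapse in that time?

3289 frames

Frames = 137.06 × 24 = 82236/25 ≈ 3289.4400.
Complete frames: 3289.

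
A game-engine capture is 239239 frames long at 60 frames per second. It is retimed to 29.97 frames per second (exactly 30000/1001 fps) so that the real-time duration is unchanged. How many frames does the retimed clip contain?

Target frames = source frames × (target rate / source rate) = 239239 × (30000/1001)/(60) = 239239 × 500/1001 = 119500.

119500 frames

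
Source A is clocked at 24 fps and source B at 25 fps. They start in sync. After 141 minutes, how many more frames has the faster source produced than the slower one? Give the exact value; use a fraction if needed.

8460 frames

141 min = 8460 s.
A emits 24 × 8460 = 203040 frames; B emits 25 × 8460 = 211500.
Difference = 8460 frames; B is ahead of A.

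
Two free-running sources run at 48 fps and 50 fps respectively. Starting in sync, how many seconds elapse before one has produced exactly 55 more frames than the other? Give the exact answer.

27.5 seconds

The gap grows by |50 − 48| = 2 frames per second.
Time for a 55-frame gap: 55 ÷ (2) = 27.5 s.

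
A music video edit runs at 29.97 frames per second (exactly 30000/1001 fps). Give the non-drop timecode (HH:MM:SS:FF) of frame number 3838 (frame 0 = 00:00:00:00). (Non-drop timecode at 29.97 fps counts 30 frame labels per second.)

00:02:07:28

3838 ÷ 30 = 127 full seconds, remainder 28 frames.
127 s = 0 h 2 min 7 s.
Timecode: 00:02:07:28.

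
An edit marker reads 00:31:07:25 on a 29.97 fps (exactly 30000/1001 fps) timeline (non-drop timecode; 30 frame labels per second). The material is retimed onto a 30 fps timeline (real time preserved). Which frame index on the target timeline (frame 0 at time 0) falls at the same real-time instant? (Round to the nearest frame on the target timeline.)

frame 56091

Source frame index: (0×3600 + 31×60 + 7) × 30 + 25 = 56035.
Real time: 56035 / (30000/1001) = 11218207/6000 s.
Target frame: (11218207/6000) × (30) = 11218207/200 ≈ 56091.035 → 56091.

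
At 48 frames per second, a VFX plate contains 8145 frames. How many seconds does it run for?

Running time = 8145 / (48) = 169.6875 s.

169.6875 seconds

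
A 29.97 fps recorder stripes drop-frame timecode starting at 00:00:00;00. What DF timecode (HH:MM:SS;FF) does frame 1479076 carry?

13:42:31;26

Each 10-minute DF block holds 10 × 60 × 30 − 9 × 2 = 17982 frames. 1479076 ÷ 17982 → 82 full blocks, remainder 4552.
Within the partial block the first minute is 1800 frames and each further minute 1798, so 2 further minute boundaries passed. Total skipped labels = 18 × 82 + 2 × 2 = 1480.
Non-drop label index = 1479076 + 1480 = 1480556; at 30 labels/s that is 13:42:31:26, i.e. DF 13:42:31;26.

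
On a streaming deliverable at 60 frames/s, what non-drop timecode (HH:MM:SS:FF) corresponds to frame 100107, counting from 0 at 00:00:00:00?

00:27:48:27

100107 ÷ 60 = 1668 full seconds, remainder 27 frames.
1668 s = 0 h 27 min 48 s.
Timecode: 00:27:48:27.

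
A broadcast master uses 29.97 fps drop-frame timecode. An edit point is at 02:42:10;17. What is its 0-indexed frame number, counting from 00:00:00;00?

291625

Complete 10-minute blocks: 16, each 17982 frames → 287712.
Remaining 2 whole minutes in the current block: 1800 + 1 × 1798 = 3598 frames.
Within the current minute: 10 × 30 + 17 − 2 = 315 (labels ;00/;01 skipped at this minute). Total = 287712 + 3598 + 315 = 291625.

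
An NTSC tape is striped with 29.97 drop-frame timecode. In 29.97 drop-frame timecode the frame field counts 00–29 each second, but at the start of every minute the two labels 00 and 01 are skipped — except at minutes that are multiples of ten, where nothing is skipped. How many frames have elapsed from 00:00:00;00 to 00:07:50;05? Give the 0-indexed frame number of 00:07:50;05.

14091

As if non-drop at 30 labels/s: (0 × 3600 + 7 × 60 + 50) × 30 + 5 = 14105.
Minute boundaries passed: 7; those not divisible by 10: 7 − 0 = 7; dropped labels = 2 × 7 = 14.
Actual frame index = 14105 − 14 = 14091.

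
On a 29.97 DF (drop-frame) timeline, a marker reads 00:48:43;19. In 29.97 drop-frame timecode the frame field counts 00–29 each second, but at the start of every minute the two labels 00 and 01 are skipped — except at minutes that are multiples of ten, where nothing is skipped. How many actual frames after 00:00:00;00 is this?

As if non-drop at 30 labels/s: (0 × 3600 + 48 × 60 + 43) × 30 + 19 = 87709.
Minute boundaries passed: 48; those not divisible by 10: 48 − 4 = 44; dropped labels = 2 × 44 = 88.
Actual frame index = 87709 − 88 = 87621.

87621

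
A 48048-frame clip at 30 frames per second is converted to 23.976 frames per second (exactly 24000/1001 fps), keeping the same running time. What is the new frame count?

Target frames = source frames × (target rate / source rate) = 48048 × (24000/1001)/(30) = 48048 × 800/1001 = 38400.

38400 frames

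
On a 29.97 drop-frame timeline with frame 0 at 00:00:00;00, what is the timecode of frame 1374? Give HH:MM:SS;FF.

00:00:45;24

Each 10-minute DF block holds 10 × 60 × 30 − 9 × 2 = 17982 frames. 1374 ÷ 17982 → 0 full blocks, remainder 1374.
Within the partial block the first minute is 1800 frames and each further minute 1798, so 0 further minute boundaries passed. Total skipped labels = 18 × 0 + 2 × 0 = 0.
Non-drop label index = 1374 + 0 = 1374; at 30 labels/s that is 00:00:45:24, i.e. DF 00:00:45;24.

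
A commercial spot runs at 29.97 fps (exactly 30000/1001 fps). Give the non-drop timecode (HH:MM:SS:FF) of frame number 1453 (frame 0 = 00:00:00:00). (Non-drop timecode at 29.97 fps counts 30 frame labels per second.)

00:00:48:13

1453 ÷ 30 = 48 full seconds, remainder 13 frames.
48 s = 0 h 0 min 48 s.
Timecode: 00:00:48:13.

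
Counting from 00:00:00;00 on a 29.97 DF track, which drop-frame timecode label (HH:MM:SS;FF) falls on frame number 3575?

Ten DF minutes hold 17982 frames, so frame 3575 lies in block 0 (frames 0–17981) with 3575 frames into that block.
The block's first minute is 1800 frames and the rest 1798 each; 3575 frames reaches minute 1, so 0 × 18 + 1 × 2 = 2 labels have been skipped so far.
Adding those back, label number 3575 + 2 = 3577 at 30 labels/s is 119 s + 7 f = 0 h 1 min 59 s frame 7, i.e. 00:01:59;07.

00:01:59;07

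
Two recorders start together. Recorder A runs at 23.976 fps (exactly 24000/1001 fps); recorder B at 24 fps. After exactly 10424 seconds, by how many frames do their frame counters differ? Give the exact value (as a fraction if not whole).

250176/1001 frames

A emits 24000/1001 × 10424 = 250176000/1001 frames; B emits 24 × 10424 = 250176.
Difference = 250176/1001 frames (≈ 249.9261); B is ahead of A.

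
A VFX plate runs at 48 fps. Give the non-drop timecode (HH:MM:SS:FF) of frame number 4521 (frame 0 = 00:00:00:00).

4521 ÷ 48 = 94 full seconds, remainder 9 frames.
94 s = 0 h 1 min 34 s.
Timecode: 00:01:34:09.

00:01:34:09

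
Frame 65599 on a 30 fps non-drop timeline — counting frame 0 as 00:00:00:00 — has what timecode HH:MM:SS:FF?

00:36:26:19

65599 ÷ 30 = 2186 full seconds, remainder 19 frames.
2186 s = 0 h 36 min 26 s.
Timecode: 00:36:26:19.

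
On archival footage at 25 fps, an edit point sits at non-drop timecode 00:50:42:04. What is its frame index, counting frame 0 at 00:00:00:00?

frame 76054

Total seconds to the label: (0 × 3600 + 50 × 60 + 42) = 3042.
Frame index = 3042 × 25 + 4 = 76054.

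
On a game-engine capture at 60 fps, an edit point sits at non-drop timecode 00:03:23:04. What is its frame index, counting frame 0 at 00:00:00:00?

Total seconds to the label: (0 × 3600 + 3 × 60 + 23) = 203.
Frame index = 203 × 60 + 4 = 12184.

frame 12184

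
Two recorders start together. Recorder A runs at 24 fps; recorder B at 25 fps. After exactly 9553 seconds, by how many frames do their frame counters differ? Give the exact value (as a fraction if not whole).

A emits 24 × 9553 = 229272 frames; B emits 25 × 9553 = 238825.
Difference = 9553 frames; B is ahead of A.

9553 frames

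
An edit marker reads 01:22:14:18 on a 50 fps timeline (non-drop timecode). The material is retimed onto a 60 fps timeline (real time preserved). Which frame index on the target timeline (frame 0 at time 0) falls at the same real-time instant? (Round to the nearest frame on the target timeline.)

frame 296062

Source frame index: (1×3600 + 22×60 + 14) × 50 + 18 = 246718.
Real time: 246718 / (50) = 123359/25 s.
Target frame: (123359/25) × (60) = 1480308/5 ≈ 296061.600 → 296062.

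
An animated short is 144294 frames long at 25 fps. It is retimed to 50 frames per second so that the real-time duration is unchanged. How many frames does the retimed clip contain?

Frames at target rate = 144294 × (50) / (25) = 288588.

288588 frames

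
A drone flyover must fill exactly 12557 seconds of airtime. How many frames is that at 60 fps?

753420 frames

Frames = 12557 × 60 = 753420.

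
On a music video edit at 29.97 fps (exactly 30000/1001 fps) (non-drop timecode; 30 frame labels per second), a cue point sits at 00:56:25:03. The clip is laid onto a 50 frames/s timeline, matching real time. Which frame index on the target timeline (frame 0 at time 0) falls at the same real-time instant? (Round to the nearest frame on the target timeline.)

Source frame index: (0×3600 + 56×60 + 25) × 30 + 3 = 101553.
Real time: 101553 / (30000/1001) = 33884851/10000 s.
Target frame: (33884851/10000) × (50) = 33884851/200 ≈ 169424.255 → 169424.

frame 169424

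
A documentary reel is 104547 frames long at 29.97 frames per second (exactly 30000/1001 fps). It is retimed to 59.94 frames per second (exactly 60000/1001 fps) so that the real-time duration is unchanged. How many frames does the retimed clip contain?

Target frames = source frames × (target rate / source rate) = 104547 × (60000/1001)/(30000/1001) = 104547 × 2 = 209094.

209094 frames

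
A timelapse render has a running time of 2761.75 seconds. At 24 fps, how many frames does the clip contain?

Frames = 2761.75 × 24 = 66282.

66282 frames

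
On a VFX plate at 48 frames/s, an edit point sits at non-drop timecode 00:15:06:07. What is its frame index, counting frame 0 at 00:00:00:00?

frame 43495

Total seconds to the label: (0 × 3600 + 15 × 60 + 6) = 906.
Frame index = 906 × 48 + 7 = 43495.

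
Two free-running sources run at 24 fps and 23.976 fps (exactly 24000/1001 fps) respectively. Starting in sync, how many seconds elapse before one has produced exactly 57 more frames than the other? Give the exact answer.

2377.375 seconds

The gap grows by |24000/1001 − 24| = 24/1001 frames per second.
Time for a 57-frame gap: 57 ÷ (24/1001) = 2377.375 s.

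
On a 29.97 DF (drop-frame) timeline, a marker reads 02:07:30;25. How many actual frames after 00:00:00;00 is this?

Complete 10-minute blocks: 12, each 17982 frames → 215784.
Remaining 7 whole minutes in the current block: 1800 + 6 × 1798 = 12588 frames.
Within the current minute: 30 × 30 + 25 − 2 = 923 (labels ;00/;01 skipped at this minute). Total = 215784 + 12588 + 923 = 229295.

229295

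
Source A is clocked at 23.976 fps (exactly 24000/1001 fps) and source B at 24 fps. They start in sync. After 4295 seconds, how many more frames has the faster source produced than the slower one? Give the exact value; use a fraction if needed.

A emits 24000/1001 × 4295 = 103080000/1001 frames; B emits 24 × 4295 = 103080.
Difference = 103080/1001 frames (≈ 102.9770); B is ahead of A.

103080/1001 frames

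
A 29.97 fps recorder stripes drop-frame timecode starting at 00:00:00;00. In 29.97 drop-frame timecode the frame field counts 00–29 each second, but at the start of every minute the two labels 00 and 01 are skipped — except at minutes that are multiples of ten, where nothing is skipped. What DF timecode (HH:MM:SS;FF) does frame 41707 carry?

Each 10-minute DF block holds 10 × 60 × 30 − 9 × 2 = 17982 frames. 41707 ÷ 17982 → 2 full blocks, remainder 5743.
Within the partial block the first minute is 1800 frames and each further minute 1798, so 3 further minute boundaries passed. Total skipped labels = 18 × 2 + 2 × 3 = 42.
Non-drop label index = 41707 + 42 = 41749; at 30 labels/s that is 00:23:11:19, i.e. DF 00:23:11;19.

00:23:11;19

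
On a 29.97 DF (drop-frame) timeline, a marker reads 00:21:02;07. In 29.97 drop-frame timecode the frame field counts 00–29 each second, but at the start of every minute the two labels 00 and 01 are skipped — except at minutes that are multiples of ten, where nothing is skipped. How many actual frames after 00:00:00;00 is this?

37829

Complete 10-minute blocks: 2, each 17982 frames → 35964.
Remaining 1 whole minute in the current block: 1800 + 0 × 1798 = 1800 frames.
Within the current minute: 2 × 30 + 7 − 2 = 65 (labels ;00/;01 skipped at this minute). Total = 35964 + 1800 + 65 = 37829.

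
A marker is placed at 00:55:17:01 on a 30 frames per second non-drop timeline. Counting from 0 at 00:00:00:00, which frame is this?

Total seconds to the label: (0 × 3600 + 55 × 60 + 17) = 3317.
Frame index = 3317 × 30 + 1 = 99511.

99511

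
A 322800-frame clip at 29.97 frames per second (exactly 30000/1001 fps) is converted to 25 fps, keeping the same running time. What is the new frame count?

269269 frames

Target frames = source frames × (target rate / source rate) = 322800 × (25)/(30000/1001) = 322800 × 1001/1200 = 269269.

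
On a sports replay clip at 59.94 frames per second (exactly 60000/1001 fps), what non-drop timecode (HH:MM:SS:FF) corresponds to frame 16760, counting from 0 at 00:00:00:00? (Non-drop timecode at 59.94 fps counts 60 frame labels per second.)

16760 ÷ 60 = 279 full seconds, remainder 20 frames.
279 s = 0 h 4 min 39 s.
Timecode: 00:04:39:20.

00:04:39:20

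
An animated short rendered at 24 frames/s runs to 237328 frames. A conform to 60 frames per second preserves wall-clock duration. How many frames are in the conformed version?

593320 frames

Frames at target rate = 237328 × (60) / (24) = 593320.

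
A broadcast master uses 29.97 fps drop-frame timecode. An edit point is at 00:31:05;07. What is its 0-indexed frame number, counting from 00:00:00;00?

55901

As if non-drop at 30 labels/s: (0 × 3600 + 31 × 60 + 5) × 30 + 7 = 55957.
Minute boundaries passed: 31; those not divisible by 10: 31 − 3 = 28; dropped labels = 2 × 28 = 56.
Actual frame index = 55957 − 56 = 55901.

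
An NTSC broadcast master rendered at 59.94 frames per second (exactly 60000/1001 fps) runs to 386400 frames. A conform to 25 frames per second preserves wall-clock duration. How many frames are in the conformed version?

161161 frames

Target frames = source frames × (target rate / source rate) = 386400 × (25)/(60000/1001) = 386400 × 1001/2400 = 161161.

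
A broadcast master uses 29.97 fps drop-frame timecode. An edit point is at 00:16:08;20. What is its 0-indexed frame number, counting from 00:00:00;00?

As if non-drop at 30 labels/s: (0 × 3600 + 16 × 60 + 8) × 30 + 20 = 29060.
Minute boundaries passed: 16; those not divisible by 10: 16 − 1 = 15; dropped labels = 2 × 15 = 30.
Actual frame index = 29060 − 30 = 29030.

29030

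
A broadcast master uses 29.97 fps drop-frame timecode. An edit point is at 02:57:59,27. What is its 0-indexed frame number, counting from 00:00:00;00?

320077

Complete 10-minute blocks: 17, each 17982 frames → 305694.
Remaining 7 whole minutes in the current block: 1800 + 6 × 1798 = 12588 frames.
Within the current minute: 59 × 30 + 27 − 2 = 1795 (labels ;00/;01 skipped at this minute). Total = 305694 + 12588 + 1795 = 320077.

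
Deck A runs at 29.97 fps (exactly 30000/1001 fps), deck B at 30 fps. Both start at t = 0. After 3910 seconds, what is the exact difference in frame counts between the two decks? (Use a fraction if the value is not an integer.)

117300/1001 frames

A emits 30000/1001 × 3910 = 117300000/1001 frames; B emits 30 × 3910 = 117300.
Difference = 117300/1001 frames (≈ 117.1828); B is ahead of A.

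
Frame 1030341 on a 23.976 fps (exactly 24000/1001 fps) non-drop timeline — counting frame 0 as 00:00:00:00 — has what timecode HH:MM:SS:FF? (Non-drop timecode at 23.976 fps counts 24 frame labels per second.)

1030341 ÷ 24 = 42930 full seconds, remainder 21 frames.
42930 s = 11 h 55 min 30 s.
Timecode: 11:55:30:21.

11:55:30:21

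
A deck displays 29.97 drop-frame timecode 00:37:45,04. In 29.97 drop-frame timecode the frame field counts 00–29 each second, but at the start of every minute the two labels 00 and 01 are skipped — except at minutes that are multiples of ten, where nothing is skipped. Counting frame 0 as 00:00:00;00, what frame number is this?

67886

As if non-drop at 30 labels/s: (0 × 3600 + 37 × 60 + 45) × 30 + 4 = 67954.
Minute boundaries passed: 37; those not divisible by 10: 37 − 3 = 34; dropped labels = 2 × 34 = 68.
Actual frame index = 67954 − 68 = 67886.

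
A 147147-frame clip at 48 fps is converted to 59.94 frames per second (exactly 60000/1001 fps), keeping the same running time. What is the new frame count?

Target frames = source frames × (target rate / source rate) = 147147 × (60000/1001)/(48) = 147147 × 1250/1001 = 183750.

183750 frames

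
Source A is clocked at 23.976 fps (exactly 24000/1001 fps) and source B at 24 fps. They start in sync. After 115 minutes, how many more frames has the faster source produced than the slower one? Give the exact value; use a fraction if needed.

115 min = 6900 s.
A emits 24000/1001 × 6900 = 165600000/1001 frames; B emits 24 × 6900 = 165600.
Difference = 165600/1001 frames (≈ 165.4346); B is ahead of A.

165600/1001 frames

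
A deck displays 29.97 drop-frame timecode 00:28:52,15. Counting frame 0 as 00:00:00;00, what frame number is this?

51923

Complete 10-minute blocks: 2, each 17982 frames → 35964.
Remaining 8 whole minutes in the current block: 1800 + 7 × 1798 = 14386 frames.
Within the current minute: 52 × 30 + 15 − 2 = 1573 (labels ;00/;01 skipped at this minute). Total = 35964 + 14386 + 1573 = 51923.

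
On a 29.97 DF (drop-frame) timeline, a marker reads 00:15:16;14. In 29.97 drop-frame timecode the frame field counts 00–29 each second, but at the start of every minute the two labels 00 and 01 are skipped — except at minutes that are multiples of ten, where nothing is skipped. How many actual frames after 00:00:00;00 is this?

Complete 10-minute blocks: 1, each 17982 frames → 17982.
Remaining 5 whole minutes in the current block: 1800 + 4 × 1798 = 8992 frames.
Within the current minute: 16 × 30 + 14 − 2 = 492 (labels ;00/;01 skipped at this minute). Total = 17982 + 8992 + 492 = 27466.

27466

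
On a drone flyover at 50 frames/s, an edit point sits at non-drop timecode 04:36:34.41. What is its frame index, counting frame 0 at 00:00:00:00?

829741

Total seconds to the label: (4 × 3600 + 36 × 60 + 34) = 16594.
Frame index = 16594 × 50 + 41 = 829741.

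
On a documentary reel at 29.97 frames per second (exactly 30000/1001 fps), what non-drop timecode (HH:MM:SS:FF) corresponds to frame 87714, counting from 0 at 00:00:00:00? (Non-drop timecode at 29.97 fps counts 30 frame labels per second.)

87714 ÷ 30 = 2923 full seconds, remainder 24 frames.
2923 s = 0 h 48 min 43 s.
Timecode: 00:48:43:24.

00:48:43:24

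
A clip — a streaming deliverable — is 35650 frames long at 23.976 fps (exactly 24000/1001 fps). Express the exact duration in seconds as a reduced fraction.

713713/480 seconds

Running time = 35650 ÷ (24000/1001) = 35650 × 1001/24000 = 713713/480 s.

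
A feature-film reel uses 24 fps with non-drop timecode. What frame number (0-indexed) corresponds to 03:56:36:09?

340713

Total seconds to the label: (3 × 3600 + 56 × 60 + 36) = 14196.
Frame index = 14196 × 24 + 9 = 340713.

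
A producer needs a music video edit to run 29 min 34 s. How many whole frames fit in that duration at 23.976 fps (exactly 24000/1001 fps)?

29 min 34 s = 1774 s.
Frames = 1774 × 24000/1001 = 42576000/1001 ≈ 42533.4665.
Complete frames: 42533.

42533 frames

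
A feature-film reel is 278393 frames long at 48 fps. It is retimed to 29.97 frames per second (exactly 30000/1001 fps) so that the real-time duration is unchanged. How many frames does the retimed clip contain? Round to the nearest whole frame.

Frames at target rate = 278393 × (30000/1001) / (48) = 173995625/1001 ≈ 173821.803.
Nearest whole frame: 173822.

173822 frames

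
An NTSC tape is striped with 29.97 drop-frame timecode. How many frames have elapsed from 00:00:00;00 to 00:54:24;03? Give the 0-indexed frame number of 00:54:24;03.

Complete 10-minute blocks: 5, each 17982 frames → 89910.
Remaining 4 whole minutes in the current block: 1800 + 3 × 1798 = 7194 frames.
Within the current minute: 24 × 30 + 3 − 2 = 721 (labels ;00/;01 skipped at this minute). Total = 89910 + 7194 + 721 = 97825.

97825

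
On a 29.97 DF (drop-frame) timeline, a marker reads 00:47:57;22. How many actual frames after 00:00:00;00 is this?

86246

As if non-drop at 30 labels/s: (0 × 3600 + 47 × 60 + 57) × 30 + 22 = 86332.
Minute boundaries passed: 47; those not divisible by 10: 47 − 4 = 43; dropped labels = 2 × 43 = 86.
Actual frame index = 86332 − 86 = 86246.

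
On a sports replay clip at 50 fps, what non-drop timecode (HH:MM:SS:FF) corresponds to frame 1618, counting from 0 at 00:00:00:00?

1618 ÷ 50 = 32 full seconds, remainder 18 frames.
32 s = 0 h 0 min 32 s.
Timecode: 00:00:32:18.

00:00:32:18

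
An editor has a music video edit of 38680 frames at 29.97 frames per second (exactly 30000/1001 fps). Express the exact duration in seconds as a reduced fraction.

Running time = 38680 ÷ (30000/1001) = 38680 × 1001/30000 = 967967/750 s.

967967/750 seconds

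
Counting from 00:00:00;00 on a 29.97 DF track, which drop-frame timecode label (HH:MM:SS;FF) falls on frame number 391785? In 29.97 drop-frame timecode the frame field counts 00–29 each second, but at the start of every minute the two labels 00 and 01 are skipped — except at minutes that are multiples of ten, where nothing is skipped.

03:37:52;17

Each 10-minute DF block holds 10 × 60 × 30 − 9 × 2 = 17982 frames. 391785 ÷ 17982 → 21 full blocks, remainder 14163.
Within the partial block the first minute is 1800 frames and each further minute 1798, so 7 further minute boundaries passed. Total skipped labels = 18 × 21 + 2 × 7 = 392.
Non-drop label index = 391785 + 392 = 392177; at 30 labels/s that is 03:37:52:17, i.e. DF 03:37:52;17.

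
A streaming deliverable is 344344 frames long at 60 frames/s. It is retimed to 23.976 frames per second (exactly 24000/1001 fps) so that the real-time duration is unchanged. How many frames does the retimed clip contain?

137600 frames

Target frames = source frames × (target rate / source rate) = 344344 × (24000/1001)/(60) = 344344 × 400/1001 = 137600.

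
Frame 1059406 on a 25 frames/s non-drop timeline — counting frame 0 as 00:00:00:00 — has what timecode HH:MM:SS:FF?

1059406 ÷ 25 = 42376 full seconds, remainder 6 frames.
42376 s = 11 h 46 min 16 s.
Timecode: 11:46:16:06.

11:46:16:06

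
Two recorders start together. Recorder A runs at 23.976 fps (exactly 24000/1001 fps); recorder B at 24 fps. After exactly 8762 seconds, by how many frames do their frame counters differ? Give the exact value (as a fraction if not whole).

16176/77 frames

A emits 24000/1001 × 8762 = 16176000/77 frames; B emits 24 × 8762 = 210288.
Difference = 16176/77 frames (≈ 210.0779); B is ahead of A.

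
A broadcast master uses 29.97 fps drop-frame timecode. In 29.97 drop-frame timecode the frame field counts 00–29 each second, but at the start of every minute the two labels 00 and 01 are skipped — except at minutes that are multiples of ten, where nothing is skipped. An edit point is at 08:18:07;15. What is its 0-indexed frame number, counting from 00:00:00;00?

Complete 10-minute blocks: 49, each 17982 frames → 881118.
Remaining 8 whole minutes in the current block: 1800 + 7 × 1798 = 14386 frames.
Within the current minute: 7 × 30 + 15 − 2 = 223 (labels ;00/;01 skipped at this minute). Total = 881118 + 14386 + 223 = 895727.

895727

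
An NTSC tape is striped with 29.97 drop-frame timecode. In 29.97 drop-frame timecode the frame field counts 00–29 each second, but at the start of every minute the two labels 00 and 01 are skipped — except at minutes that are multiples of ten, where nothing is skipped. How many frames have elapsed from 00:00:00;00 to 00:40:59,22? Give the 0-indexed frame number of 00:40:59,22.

73720

As if non-drop at 30 labels/s: (0 × 3600 + 40 × 60 + 59) × 30 + 22 = 73792.
Minute boundaries passed: 40; those not divisible by 10: 40 − 4 = 36; dropped labels = 2 × 36 = 72.
Actual frame index = 73792 − 72 = 73720.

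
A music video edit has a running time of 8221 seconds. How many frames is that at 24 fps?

Frames = 8221 × 24 = 197304.

197304 frames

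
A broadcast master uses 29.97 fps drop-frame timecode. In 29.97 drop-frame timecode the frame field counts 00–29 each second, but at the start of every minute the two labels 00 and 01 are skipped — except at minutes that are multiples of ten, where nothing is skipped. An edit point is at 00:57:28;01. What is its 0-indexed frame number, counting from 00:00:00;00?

As if non-drop at 30 labels/s: (0 × 3600 + 57 × 60 + 28) × 30 + 1 = 103441.
Minute boundaries passed: 57; those not divisible by 10: 57 − 5 = 52; dropped labels = 2 × 52 = 104.
Actual frame index = 103441 − 104 = 103337.

103337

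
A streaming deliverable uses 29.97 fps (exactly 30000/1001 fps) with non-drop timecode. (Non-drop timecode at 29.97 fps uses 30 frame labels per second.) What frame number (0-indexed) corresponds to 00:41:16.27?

Total seconds to the label: (0 × 3600 + 41 × 60 + 16) = 2476.
Frame index = 2476 × 30 + 27 = 74307.

74307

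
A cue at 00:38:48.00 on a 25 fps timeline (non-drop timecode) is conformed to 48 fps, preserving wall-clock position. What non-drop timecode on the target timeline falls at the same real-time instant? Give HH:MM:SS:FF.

Source frame index: (0×3600 + 38×60 + 48) × 25 + 0 = 58200.
Real time: 58200 / (25) = 2328 s.
Target frame: (2328) × (48) = 111744.
At 48 labels/s: frame 111744 → 00:38:48:00.

00:38:48:00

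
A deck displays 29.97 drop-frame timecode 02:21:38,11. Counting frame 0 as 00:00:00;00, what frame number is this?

254697

Complete 10-minute blocks: 14, each 17982 frames → 251748.
Remaining 1 whole minute in the current block: 1800 + 0 × 1798 = 1800 frames.
Within the current minute: 38 × 30 + 11 − 2 = 1149 (labels ;00/;01 skipped at this minute). Total = 251748 + 1800 + 1149 = 254697.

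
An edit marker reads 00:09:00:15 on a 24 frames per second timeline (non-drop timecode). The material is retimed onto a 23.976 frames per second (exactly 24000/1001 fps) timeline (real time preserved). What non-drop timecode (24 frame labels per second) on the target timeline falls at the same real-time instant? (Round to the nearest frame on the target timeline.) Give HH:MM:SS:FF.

Source frame index: (0×3600 + 9×60 + 0) × 24 + 15 = 12975.
Real time: 12975 / (24) = 4325/8 s.
Target frame: (4325/8) × (24000/1001) = 12975000/1001 ≈ 12962.038 → 12962.
At 24 labels/s: frame 12962 → 00:09:00:02.

00:09:00:02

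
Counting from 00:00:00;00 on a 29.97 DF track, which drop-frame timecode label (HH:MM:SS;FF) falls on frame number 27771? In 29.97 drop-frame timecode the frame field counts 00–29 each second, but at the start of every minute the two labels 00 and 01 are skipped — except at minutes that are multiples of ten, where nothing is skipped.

Each 10-minute DF block holds 10 × 60 × 30 − 9 × 2 = 17982 frames. 27771 ÷ 17982 → 1 full block, remainder 9789.
Within the partial block the first minute is 1800 frames and each further minute 1798, so 5 further minute boundaries passed. Total skipped labels = 18 × 1 + 2 × 5 = 28.
Non-drop label index = 27771 + 28 = 27799; at 30 labels/s that is 00:15:26:19, i.e. DF 00:15:26;19.

00:15:26;19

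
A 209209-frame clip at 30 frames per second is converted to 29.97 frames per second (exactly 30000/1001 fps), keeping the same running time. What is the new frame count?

Target frames = source frames × (target rate / source rate) = 209209 × (30000/1001)/(30) = 209209 × 1000/1001 = 209000.

209000 frames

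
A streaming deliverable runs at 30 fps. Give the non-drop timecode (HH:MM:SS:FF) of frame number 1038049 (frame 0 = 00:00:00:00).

1038049 ÷ 30 = 34601 full seconds, remainder 19 frames.
34601 s = 9 h 36 min 41 s.
Timecode: 09:36:41:19.

09:36:41:19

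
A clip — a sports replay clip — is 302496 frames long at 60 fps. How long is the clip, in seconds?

5041.6 seconds

Running time = 302496 / (60) = 5041.6 s.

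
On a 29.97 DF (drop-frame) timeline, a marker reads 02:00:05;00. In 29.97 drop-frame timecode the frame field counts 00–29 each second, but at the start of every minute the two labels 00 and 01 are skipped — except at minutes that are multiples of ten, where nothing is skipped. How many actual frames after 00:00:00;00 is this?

As if non-drop at 30 labels/s: (2 × 3600 + 0 × 60 + 5) × 30 + 0 = 216150.
Minute boundaries passed: 120; those not divisible by 10: 120 − 12 = 108; dropped labels = 2 × 108 = 216.
Actual frame index = 216150 − 216 = 215934.

215934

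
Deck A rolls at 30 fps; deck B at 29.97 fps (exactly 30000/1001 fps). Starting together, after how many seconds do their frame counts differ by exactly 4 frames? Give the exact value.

The gap grows by |30000/1001 − 30| = 30/1001 frames per second.
Time for a 4-frame gap: 4 ÷ (30/1001) = 2002/15 s.

2002/15 seconds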